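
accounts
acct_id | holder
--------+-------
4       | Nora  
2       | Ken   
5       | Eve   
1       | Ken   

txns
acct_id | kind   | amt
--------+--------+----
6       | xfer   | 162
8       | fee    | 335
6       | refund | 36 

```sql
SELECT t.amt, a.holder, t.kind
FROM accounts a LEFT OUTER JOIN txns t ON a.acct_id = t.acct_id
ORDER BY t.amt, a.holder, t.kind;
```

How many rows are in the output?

4

LEFT JOIN keeps every row from `accounts`; unmatched rows get NULL for `txns`'s columns.
Matching on a.acct_id = t.acct_id.
- a row (acct_id=4): no match → kept, t columns NULL.
- a row (acct_id=2): no match → kept, t columns NULL.
- a row (acct_id=5): no match → kept, t columns NULL.
- a row (acct_id=1): no match → kept, t columns NULL.
Total: 0 matched + 4 padded = 4 rows.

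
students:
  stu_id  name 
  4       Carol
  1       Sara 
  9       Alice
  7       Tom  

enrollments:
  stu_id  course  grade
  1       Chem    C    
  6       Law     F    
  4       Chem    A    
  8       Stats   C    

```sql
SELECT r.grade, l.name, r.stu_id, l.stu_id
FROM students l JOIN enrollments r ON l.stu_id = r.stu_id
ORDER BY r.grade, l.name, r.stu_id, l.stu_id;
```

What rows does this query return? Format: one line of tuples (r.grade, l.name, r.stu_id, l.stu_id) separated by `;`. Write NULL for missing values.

(A, Carol, 4, 4); (C, Sara, 1, 1)

INNER JOIN keeps only pairs where the ON condition holds.
Matching on l.stu_id = r.stu_id.
- l (stu_id=4) pairs with 1 row(s) of r.
- l (stu_id=1) pairs with 1 row(s) of r.
- l (stu_id=9) has no partner → excluded.
- l (stu_id=7) has no partner → excluded.
After projecting and ordering:
r.grade | l.name | r.stu_id | l.stu_id
A | Carol | 4 | 4
C | Sara | 1 | 1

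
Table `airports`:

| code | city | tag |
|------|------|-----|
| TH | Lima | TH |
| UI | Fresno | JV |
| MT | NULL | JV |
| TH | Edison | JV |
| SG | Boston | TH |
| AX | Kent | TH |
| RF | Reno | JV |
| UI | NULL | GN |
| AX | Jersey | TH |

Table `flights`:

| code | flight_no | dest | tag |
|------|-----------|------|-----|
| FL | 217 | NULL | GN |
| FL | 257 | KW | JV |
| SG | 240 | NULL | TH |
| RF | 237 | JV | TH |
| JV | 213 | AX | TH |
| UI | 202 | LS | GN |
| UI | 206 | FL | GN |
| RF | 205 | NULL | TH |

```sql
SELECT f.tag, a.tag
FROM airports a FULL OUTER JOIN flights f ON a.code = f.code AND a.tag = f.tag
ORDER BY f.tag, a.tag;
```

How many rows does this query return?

15

FULL OUTER JOIN keeps every row from both sides; unmatched rows get NULL for the other side's columns.
Matching on a.code = f.code AND a.tag = f.tag.
- a[0] code=TH, tag=TH → no match; kept with NULLs on the f side.
- a[1] code=UI, tag=JV → no match; kept with NULLs on the f side.
- a[2] code=MT, tag=JV → no match; kept with NULLs on the f side.
- a[3] code=TH, tag=JV → no match; kept with NULLs on the f side.
- a[4] code=SG, tag=TH → 1 match(es) in f → 1 row(s).
- a[5] code=AX, tag=TH → no match; kept with NULLs on the f side.
- a[6] code=RF, tag=JV → no match; kept with NULLs on the f side.
- a[7] code=UI, tag=GN → 2 match(es) in f → 2 row(s).
- a[8] code=AX, tag=TH → no match; kept with NULLs on the f side.
- 5 row(s) from f found no a partner → padded with NULL.
Total: 3 matched + 12 padded = 15 rows.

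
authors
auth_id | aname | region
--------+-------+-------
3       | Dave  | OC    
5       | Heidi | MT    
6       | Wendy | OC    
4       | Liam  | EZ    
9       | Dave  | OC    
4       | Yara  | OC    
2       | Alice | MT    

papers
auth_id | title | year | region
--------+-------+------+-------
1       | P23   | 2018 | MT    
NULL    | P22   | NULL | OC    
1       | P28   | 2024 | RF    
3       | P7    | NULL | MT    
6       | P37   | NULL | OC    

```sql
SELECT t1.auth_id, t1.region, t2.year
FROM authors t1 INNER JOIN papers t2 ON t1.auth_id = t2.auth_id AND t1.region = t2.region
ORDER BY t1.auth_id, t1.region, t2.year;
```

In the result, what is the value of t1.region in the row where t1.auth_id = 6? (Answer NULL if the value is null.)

OC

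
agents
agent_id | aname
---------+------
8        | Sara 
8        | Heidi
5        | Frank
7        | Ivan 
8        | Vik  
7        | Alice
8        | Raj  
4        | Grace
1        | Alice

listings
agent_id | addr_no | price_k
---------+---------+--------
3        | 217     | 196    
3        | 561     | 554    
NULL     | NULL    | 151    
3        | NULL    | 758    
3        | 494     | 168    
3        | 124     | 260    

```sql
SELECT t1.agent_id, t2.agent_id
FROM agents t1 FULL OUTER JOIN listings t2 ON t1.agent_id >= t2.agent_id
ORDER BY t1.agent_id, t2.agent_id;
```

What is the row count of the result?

FULL OUTER JOIN keeps every row from both sides; unmatched rows get NULL for the other side's columns.
Matching on t1.agent_id >= t2.agent_id. A NULL in a compared column never satisfies the condition.
- t1[0] agent_id=8 → 5 match(es) in t2 → 5 row(s).
- t1[1] agent_id=8 → 5 match(es) in t2 → 5 row(s).
- t1[2] agent_id=5 → 5 match(es) in t2 → 5 row(s).
- t1[3] agent_id=7 → 5 match(es) in t2 → 5 row(s).
- t1[4] agent_id=8 → 5 match(es) in t2 → 5 row(s).
- t1[5] agent_id=7 → 5 match(es) in t2 → 5 row(s).
- t1[6] agent_id=8 → 5 match(es) in t2 → 5 row(s).
- t1[7] agent_id=4 → 5 match(es) in t2 → 5 row(s).
- t1[8] agent_id=1 → no match; kept with NULLs on the t2 side.
- 1 t2 row(s) had no t1 match → kept, t1 columns NULL.
Total: 40 matched + 2 padded = 42 rows.

42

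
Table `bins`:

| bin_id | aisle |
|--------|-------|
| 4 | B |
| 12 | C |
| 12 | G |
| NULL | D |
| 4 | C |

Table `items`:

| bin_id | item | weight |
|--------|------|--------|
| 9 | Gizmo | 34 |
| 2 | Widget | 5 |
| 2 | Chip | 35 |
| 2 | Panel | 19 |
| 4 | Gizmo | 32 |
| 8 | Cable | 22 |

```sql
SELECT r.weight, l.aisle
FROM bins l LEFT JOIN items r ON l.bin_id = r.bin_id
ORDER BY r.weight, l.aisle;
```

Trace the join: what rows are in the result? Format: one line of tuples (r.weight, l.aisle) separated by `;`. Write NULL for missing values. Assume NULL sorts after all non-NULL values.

LEFT JOIN keeps every row from `bins`; unmatched rows get NULL for `items`'s columns.
Matching on l.bin_id = r.bin_id. A NULL in a compared column never satisfies the condition.
Matched pairs: 2; unmatched l rows kept: 3.

(32, B); (32, C); (NULL, C); (NULL, D); (NULL, G)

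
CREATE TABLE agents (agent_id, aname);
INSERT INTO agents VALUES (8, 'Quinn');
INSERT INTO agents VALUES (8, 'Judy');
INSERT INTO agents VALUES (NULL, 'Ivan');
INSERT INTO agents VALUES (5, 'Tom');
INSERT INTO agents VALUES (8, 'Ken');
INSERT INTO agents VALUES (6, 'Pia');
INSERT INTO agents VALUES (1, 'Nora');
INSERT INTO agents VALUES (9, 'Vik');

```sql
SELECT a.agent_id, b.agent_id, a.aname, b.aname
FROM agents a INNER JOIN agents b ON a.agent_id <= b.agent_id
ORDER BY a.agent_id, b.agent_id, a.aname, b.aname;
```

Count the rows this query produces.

31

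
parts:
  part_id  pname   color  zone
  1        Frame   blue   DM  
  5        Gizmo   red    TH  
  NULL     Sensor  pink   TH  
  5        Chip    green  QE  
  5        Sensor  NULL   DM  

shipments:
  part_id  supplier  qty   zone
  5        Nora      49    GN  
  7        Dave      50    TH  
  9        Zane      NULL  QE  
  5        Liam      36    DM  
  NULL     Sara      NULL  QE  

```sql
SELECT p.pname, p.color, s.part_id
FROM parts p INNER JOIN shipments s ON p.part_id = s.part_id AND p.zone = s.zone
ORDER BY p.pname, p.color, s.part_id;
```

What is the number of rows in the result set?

1

INNER JOIN keeps only pairs where the ON condition holds.
Matching on p.part_id = s.part_id AND p.zone = s.zone. A NULL in a compared column never satisfies the condition.
- part_id=1, zone=DM: no matching s row, dropped.
- part_id=5, zone=TH: no matching s row, dropped.
- part_id=NULL, zone=TH: no matching s row, dropped.
- part_id=5, zone=QE: no matching s row, dropped.
- part_id=5, zone=DM: 1 matching s row(s), so 1 row(s) emitted.
Total: 1 rows.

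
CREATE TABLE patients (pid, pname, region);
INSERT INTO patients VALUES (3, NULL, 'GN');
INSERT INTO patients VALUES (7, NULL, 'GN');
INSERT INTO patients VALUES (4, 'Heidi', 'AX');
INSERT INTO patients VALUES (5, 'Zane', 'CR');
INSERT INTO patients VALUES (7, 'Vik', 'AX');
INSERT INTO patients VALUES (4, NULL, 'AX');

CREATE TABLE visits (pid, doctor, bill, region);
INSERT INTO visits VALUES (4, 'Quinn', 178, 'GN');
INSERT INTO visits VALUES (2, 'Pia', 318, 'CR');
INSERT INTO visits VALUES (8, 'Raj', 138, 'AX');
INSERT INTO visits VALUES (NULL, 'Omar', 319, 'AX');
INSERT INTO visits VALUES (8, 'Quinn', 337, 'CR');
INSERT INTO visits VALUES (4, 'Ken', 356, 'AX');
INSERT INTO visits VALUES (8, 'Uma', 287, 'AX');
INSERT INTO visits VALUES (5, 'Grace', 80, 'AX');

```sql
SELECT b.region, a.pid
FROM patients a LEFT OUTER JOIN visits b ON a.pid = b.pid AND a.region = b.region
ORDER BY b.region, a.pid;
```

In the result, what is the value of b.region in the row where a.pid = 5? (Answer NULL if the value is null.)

NULL

LEFT JOIN keeps every row from `patients`; unmatched rows get NULL for `visits`'s columns.
Matching on a.pid = b.pid AND a.region = b.region. A NULL in a compared column never satisfies the condition.
- a row (pid=3, region=GN): no match → kept, b columns NULL.
- a row (pid=7, region=GN): no match → kept, b columns NULL.
- a row (pid=4, region=AX): matches 1 b row(s) → 1 output row(s).
- a row (pid=5, region=CR): no match → kept, b columns NULL.
- a row (pid=7, region=AX): no match → kept, b columns NULL.
- a row (pid=4, region=AX): matches 1 b row(s) → 1 output row(s).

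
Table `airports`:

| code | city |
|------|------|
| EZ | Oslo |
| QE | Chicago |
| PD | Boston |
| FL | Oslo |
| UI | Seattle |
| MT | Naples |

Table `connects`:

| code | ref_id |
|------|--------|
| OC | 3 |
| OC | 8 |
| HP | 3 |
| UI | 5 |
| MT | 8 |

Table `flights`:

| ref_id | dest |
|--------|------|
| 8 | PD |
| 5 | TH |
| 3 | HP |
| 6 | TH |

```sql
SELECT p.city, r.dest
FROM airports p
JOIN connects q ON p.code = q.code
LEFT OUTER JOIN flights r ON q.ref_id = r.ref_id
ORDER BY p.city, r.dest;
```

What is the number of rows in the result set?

Step 1 — p INNER JOIN q on code → 2 row(s).
Then LEFT JOIN `flights r` on ref_id: each of those 2 rows is kept; rows whose q.ref_id has no match in r get NULL for r's columns.
Result: 2 row(s).

2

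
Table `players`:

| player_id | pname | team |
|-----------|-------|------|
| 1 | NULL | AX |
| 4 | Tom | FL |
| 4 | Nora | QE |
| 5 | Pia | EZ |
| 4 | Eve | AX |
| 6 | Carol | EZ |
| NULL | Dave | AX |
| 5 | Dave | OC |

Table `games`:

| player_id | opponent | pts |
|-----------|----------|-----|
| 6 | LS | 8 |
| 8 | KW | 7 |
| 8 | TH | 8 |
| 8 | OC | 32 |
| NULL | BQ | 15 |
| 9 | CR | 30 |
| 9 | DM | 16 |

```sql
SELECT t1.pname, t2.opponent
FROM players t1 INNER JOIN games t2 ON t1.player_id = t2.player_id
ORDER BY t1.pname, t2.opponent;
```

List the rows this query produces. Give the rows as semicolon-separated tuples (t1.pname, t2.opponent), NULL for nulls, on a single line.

(Carol, LS)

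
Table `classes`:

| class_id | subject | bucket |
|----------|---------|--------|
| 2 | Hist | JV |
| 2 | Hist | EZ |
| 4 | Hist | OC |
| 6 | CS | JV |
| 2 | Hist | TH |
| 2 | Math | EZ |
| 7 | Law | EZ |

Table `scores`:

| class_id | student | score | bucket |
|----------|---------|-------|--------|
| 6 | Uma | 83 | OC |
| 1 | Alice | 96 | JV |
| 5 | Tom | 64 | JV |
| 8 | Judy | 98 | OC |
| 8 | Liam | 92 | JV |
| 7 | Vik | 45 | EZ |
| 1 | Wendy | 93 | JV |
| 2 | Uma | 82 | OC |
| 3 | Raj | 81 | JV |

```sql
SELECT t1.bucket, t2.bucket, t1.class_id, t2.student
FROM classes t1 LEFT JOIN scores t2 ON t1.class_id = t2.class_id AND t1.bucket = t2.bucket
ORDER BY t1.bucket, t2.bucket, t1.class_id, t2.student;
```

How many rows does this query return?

7

LEFT JOIN keeps every row from `classes`; unmatched rows get NULL for `scores`'s columns.
Matching on t1.class_id = t2.class_id AND t1.bucket = t2.bucket.
- t1[0] class_id=2, bucket=JV → no match; kept with NULLs on the t2 side.
- t1[1] class_id=2, bucket=EZ → no match; kept with NULLs on the t2 side.
- t1[2] class_id=4, bucket=OC → no match; kept with NULLs on the t2 side.
- t1[3] class_id=6, bucket=JV → no match; kept with NULLs on the t2 side.
- t1[4] class_id=2, bucket=TH → no match; kept with NULLs on the t2 side.
- t1[5] class_id=2, bucket=EZ → no match; kept with NULLs on the t2 side.
- t1[6] class_id=7, bucket=EZ → 1 match(es) in t2 → 1 row(s).
Total: 1 matched + 6 padded = 7 rows.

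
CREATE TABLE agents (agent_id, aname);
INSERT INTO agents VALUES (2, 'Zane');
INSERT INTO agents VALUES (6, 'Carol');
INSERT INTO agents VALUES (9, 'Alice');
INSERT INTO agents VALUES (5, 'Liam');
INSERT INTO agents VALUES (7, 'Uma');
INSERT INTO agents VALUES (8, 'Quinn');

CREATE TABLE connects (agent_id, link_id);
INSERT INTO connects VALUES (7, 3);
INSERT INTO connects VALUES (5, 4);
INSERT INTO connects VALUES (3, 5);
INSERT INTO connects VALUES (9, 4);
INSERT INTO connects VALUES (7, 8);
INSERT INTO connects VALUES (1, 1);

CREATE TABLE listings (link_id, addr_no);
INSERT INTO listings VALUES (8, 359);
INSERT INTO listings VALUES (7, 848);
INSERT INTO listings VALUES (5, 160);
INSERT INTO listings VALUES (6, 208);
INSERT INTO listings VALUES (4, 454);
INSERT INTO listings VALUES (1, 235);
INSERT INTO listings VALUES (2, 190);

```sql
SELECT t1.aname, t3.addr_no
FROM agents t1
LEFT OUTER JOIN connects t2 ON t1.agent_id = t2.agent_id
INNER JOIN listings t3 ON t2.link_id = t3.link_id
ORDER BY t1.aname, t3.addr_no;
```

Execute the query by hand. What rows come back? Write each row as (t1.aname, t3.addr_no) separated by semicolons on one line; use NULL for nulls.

(Alice, 454); (Liam, 454); (Uma, 359)

Joins associate left-to-right: agents LEFT JOIN connects on agent_id gives 7 intermediate row(s).
Then INNER JOIN `listings t3` on link_id: keep only rows whose t2.link_id appears in t3.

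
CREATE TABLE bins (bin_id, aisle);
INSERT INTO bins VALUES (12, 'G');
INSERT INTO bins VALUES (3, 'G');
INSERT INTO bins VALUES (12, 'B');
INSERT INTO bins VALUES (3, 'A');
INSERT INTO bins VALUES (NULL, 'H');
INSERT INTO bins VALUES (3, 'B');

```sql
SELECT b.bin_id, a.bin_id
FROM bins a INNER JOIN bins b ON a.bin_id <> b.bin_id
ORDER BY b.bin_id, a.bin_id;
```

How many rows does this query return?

INNER JOIN keeps only pairs where the ON condition holds.
Matching on a.bin_id <> b.bin_id. A NULL in a compared column never satisfies the condition.
Matched pairs: 12.
Total: 12 rows.

12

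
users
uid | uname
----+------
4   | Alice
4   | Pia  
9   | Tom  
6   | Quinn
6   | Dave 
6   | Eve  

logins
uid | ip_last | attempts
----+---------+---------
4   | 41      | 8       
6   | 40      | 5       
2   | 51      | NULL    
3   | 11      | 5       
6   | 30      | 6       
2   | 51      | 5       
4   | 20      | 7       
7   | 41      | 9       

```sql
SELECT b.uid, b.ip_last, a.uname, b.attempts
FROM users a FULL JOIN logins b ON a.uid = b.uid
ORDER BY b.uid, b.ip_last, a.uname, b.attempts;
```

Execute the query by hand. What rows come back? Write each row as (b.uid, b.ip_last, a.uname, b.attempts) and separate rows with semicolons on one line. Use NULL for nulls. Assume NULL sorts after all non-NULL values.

(2, 51, NULL, 5); (2, 51, NULL, NULL); (3, 11, NULL, 5); (4, 20, Alice, 7); (4, 20, Pia, 7); (4, 41, Alice, 8); (4, 41, Pia, 8); (6, 30, Dave, 6); (6, 30, Eve, 6); (6, 30, Quinn, 6); (6, 40, Dave, 5); (6, 40, Eve, 5); (6, 40, Quinn, 5); (7, 41, NULL, 9); (NULL, NULL, Tom, NULL)

FULL OUTER JOIN keeps every row from both sides; unmatched rows get NULL for the other side's columns.
Matching on a.uid = b.uid.
- a row (uid=4): matches 2 b row(s) → 2 output row(s).
- a row (uid=4): matches 2 b row(s) → 2 output row(s).
- a row (uid=9): no match → kept, b columns NULL.
- a row (uid=6): matches 2 b row(s) → 2 output row(s).
- a row (uid=6): matches 2 b row(s) → 2 output row(s).
- a row (uid=6): matches 2 b row(s) → 2 output row(s).
- 4 row(s) from b found no a partner → padded with NULL.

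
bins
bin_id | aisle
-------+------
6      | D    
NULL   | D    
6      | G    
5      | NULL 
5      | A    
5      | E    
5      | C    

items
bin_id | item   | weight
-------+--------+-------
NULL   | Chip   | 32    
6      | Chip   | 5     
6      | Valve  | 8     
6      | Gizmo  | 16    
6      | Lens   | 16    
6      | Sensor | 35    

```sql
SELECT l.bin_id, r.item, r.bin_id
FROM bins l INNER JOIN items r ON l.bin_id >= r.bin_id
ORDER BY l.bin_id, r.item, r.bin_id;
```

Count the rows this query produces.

INNER JOIN keeps only pairs where the ON condition holds.
Matching on l.bin_id >= r.bin_id. A NULL in a compared column never satisfies the condition.
- bin_id=6: 5 matching r row(s), so 5 row(s) emitted.
- bin_id=NULL: no matching r row, dropped.
- bin_id=6: 5 matching r row(s), so 5 row(s) emitted.
- bin_id=5: no matching r row, dropped.
- bin_id=5: no matching r row, dropped.
- bin_id=5: no matching r row, dropped.
- bin_id=5: no matching r row, dropped.
Total: 10 rows.

10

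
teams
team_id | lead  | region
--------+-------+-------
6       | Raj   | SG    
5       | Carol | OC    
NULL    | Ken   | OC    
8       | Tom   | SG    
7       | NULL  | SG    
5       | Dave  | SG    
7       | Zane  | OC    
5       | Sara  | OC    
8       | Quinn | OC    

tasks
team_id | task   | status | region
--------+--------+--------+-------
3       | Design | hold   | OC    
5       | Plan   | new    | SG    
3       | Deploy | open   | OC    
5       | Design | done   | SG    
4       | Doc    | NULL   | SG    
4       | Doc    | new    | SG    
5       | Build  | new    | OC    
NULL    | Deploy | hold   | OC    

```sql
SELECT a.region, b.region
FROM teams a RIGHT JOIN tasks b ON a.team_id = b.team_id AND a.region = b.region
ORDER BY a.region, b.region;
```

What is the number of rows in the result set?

9

RIGHT JOIN keeps every row from `tasks`; unmatched rows get NULL for `teams`'s columns.
Matching on a.team_id = b.team_id AND a.region = b.region. A NULL in a compared column never satisfies the condition.
- a row (team_id=6, region=SG): no match.
- a row (team_id=5, region=OC): matches 1 b row(s) → 1 output row(s).
- a row (team_id=NULL, region=OC): no match.
- a row (team_id=8, region=SG): no match.
- a row (team_id=7, region=SG): no match.
- a row (team_id=5, region=SG): matches 2 b row(s) → 2 output row(s).
- a row (team_id=7, region=OC): no match.
- a row (team_id=5, region=OC): matches 1 b row(s) → 1 output row(s).
- a row (team_id=8, region=OC): no match.
- 5 b row(s) had no a match → kept, a columns NULL.
Total: 4 matched + 5 padded = 9 rows.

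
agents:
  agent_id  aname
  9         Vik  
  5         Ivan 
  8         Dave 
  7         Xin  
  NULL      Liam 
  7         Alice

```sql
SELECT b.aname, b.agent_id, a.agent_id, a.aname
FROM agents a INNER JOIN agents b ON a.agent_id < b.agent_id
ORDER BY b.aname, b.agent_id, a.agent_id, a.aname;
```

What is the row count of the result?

9

INNER JOIN keeps only pairs where the ON condition holds.
Matching on a.agent_id < b.agent_id. A NULL in a compared column never satisfies the condition.
- agent_id=9: no matching b row, dropped.
- agent_id=5: 4 matching b row(s), so 4 row(s) emitted.
- agent_id=8: 1 matching b row(s), so 1 row(s) emitted.
- agent_id=7: 2 matching b row(s), so 2 row(s) emitted.
- agent_id=NULL: no matching b row, dropped.
- agent_id=7: 2 matching b row(s), so 2 row(s) emitted.
Total: 9 rows.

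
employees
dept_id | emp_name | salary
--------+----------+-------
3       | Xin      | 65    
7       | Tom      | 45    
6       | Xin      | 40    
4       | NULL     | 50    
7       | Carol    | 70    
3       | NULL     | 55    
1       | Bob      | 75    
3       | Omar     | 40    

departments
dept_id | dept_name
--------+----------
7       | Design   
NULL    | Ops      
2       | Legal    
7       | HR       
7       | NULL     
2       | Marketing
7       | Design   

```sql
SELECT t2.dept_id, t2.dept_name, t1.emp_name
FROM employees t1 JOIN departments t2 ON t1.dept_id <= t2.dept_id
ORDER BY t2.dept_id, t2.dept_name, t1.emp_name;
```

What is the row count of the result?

INNER JOIN keeps only pairs where the ON condition holds.
Matching on t1.dept_id <= t2.dept_id. A NULL in a compared column never satisfies the condition.
- t1 row (dept_id=3): matches 4 t2 row(s) → 4 output row(s).
- t1 row (dept_id=7): matches 4 t2 row(s) → 4 output row(s).
- t1 row (dept_id=6): matches 4 t2 row(s) → 4 output row(s).
- t1 row (dept_id=4): matches 4 t2 row(s) → 4 output row(s).
- t1 row (dept_id=7): matches 4 t2 row(s) → 4 output row(s).
- t1 row (dept_id=3): matches 4 t2 row(s) → 4 output row(s).
- t1 row (dept_id=1): matches 6 t2 row(s) → 6 output row(s).
- t1 row (dept_id=3): matches 4 t2 row(s) → 4 output row(s).
Total: 34 rows.

34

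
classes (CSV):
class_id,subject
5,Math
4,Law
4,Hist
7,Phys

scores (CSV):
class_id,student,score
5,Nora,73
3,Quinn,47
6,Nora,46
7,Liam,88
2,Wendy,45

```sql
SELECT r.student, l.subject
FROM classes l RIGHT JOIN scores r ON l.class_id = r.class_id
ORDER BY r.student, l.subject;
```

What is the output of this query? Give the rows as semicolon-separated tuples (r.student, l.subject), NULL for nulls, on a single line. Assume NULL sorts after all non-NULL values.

RIGHT JOIN keeps every row from `scores`; unmatched rows get NULL for `classes`'s columns.
Matching on l.class_id = r.class_id.
- l[0] class_id=5 → 1 match(es) in r → 1 row(s).
- l[1] class_id=4 → no match.
- l[2] class_id=4 → no match.
- l[3] class_id=7 → 1 match(es) in r → 1 row(s).
- 3 r row(s) had no l match → kept, l columns NULL.
After projecting and ordering:
r.student | l.subject
Liam | Phys
Nora | Math
Nora | NULL
Quinn | NULL
Wendy | NULL

(Liam, Phys); (Nora, Math); (Nora, NULL); (Quinn, NULL); (Wendy, NULL)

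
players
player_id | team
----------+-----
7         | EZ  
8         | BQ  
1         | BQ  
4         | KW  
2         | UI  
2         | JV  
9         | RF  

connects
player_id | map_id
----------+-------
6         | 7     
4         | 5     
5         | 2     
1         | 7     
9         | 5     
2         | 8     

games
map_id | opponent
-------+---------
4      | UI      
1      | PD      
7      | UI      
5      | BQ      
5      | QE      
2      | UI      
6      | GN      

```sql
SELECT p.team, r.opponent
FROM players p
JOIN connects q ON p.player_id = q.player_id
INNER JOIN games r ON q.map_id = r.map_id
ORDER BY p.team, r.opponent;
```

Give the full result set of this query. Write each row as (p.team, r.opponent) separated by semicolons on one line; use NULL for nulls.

Step 1 — p INNER JOIN q on player_id → 5 row(s).
Then INNER JOIN `games r` on map_id: keep only rows whose q.map_id appears in r.

(BQ, UI); (KW, BQ); (KW, QE); (RF, BQ); (RF, QE)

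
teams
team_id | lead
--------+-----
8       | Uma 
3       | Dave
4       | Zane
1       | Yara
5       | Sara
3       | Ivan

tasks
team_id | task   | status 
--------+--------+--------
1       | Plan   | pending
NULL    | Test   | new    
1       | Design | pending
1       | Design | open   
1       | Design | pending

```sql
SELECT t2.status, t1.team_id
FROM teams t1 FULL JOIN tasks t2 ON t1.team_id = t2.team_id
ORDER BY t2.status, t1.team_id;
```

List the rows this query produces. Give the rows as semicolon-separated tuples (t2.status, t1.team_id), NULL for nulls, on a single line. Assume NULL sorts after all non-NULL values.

(new, NULL); (open, 1); (pending, 1); (pending, 1); (pending, 1); (NULL, 3); (NULL, 3); (NULL, 4); (NULL, 5); (NULL, 8)

FULL OUTER JOIN keeps every row from both sides; unmatched rows get NULL for the other side's columns.
Matching on t1.team_id = t2.team_id. A NULL in a compared column never satisfies the condition.
Matched pairs: 4; unmatched t1 rows kept: 5; unmatched t2 rows kept: 1.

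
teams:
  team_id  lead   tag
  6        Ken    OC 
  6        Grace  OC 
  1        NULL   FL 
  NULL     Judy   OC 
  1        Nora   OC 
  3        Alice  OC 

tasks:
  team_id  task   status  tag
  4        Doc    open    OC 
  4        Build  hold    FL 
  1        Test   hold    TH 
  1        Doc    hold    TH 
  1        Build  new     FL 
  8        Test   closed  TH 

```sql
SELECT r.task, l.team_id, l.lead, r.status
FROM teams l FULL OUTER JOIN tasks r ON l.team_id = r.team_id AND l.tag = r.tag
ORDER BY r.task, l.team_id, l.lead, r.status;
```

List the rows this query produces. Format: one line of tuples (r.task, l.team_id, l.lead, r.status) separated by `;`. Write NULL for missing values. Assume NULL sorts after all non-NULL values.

FULL OUTER JOIN keeps every row from both sides; unmatched rows get NULL for the other side's columns.
Matching on l.team_id = r.team_id AND l.tag = r.tag. A NULL in a compared column never satisfies the condition.
Matched pairs: 1; unmatched l rows kept: 5; unmatched r rows kept: 5.

(Build, 1, NULL, new); (Build, NULL, NULL, hold); (Doc, NULL, NULL, hold); (Doc, NULL, NULL, open); (Test, NULL, NULL, closed); (Test, NULL, NULL, hold); (NULL, 1, Nora, NULL); (NULL, 3, Alice, NULL); (NULL, 6, Grace, NULL); (NULL, 6, Ken, NULL); (NULL, NULL, Judy, NULL)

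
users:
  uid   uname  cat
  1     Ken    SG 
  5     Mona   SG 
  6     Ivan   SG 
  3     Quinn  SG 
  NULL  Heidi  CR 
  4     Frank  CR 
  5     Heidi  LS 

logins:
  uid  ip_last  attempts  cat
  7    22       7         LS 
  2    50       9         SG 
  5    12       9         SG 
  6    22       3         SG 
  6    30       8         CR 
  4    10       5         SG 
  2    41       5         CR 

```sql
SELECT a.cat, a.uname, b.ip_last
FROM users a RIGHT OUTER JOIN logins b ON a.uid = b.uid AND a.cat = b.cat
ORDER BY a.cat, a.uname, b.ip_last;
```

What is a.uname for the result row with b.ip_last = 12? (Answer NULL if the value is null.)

Mona

RIGHT JOIN keeps every row from `logins`; unmatched rows get NULL for `users`'s columns.
Matching on a.uid = b.uid AND a.cat = b.cat. A NULL in a compared column never satisfies the condition.
Matched pairs: 2; unmatched b rows kept: 5.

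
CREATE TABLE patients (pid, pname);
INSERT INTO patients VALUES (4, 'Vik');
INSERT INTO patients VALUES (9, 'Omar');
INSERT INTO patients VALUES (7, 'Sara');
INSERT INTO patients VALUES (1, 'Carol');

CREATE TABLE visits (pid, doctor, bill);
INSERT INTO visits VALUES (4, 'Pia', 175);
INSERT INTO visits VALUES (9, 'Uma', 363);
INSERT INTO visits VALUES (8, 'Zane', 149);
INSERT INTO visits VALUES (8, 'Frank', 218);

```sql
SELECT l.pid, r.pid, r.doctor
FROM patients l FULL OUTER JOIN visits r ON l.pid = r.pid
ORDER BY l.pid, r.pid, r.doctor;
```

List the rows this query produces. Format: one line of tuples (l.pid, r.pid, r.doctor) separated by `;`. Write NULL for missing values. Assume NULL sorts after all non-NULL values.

(1, NULL, NULL); (4, 4, Pia); (7, NULL, NULL); (9, 9, Uma); (NULL, 8, Frank); (NULL, 8, Zane)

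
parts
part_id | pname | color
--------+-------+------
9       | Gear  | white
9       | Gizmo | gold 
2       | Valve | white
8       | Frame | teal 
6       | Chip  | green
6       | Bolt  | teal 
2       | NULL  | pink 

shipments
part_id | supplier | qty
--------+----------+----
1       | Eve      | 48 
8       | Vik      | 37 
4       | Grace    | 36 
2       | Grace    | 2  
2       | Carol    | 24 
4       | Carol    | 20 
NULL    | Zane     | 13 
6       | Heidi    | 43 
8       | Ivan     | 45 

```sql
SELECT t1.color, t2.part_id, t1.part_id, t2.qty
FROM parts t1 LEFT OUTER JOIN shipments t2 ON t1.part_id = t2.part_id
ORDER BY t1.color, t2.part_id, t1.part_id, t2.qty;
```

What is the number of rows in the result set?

LEFT JOIN keeps every row from `parts`; unmatched rows get NULL for `shipments`'s columns.
Matching on t1.part_id = t2.part_id. A NULL in a compared column never satisfies the condition.
- t1[0] part_id=9 → no match; kept with NULLs on the t2 side.
- t1[1] part_id=9 → no match; kept with NULLs on the t2 side.
- t1[2] part_id=2 → 2 match(es) in t2 → 2 row(s).
- t1[3] part_id=8 → 2 match(es) in t2 → 2 row(s).
- t1[4] part_id=6 → 1 match(es) in t2 → 1 row(s).
- t1[5] part_id=6 → 1 match(es) in t2 → 1 row(s).
- t1[6] part_id=2 → 2 match(es) in t2 → 2 row(s).
Total: 8 matched + 2 padded = 10 rows.

10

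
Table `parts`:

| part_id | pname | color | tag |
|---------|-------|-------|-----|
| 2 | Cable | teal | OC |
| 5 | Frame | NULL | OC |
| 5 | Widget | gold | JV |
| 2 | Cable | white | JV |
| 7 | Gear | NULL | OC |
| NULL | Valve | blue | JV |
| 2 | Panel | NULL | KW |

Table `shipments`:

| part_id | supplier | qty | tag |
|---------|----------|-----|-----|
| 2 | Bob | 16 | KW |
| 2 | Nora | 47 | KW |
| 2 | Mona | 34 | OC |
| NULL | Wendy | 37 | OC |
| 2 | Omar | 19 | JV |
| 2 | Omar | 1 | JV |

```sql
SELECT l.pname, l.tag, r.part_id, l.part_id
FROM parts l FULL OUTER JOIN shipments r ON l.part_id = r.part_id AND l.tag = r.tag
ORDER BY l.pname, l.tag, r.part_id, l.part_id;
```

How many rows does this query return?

FULL OUTER JOIN keeps every row from both sides; unmatched rows get NULL for the other side's columns.
Matching on l.part_id = r.part_id AND l.tag = r.tag. A NULL in a compared column never satisfies the condition.
- l row (part_id=2, tag=OC): matches 1 r row(s) → 1 output row(s).
- l row (part_id=5, tag=OC): no match → kept, r columns NULL.
- l row (part_id=5, tag=JV): no match → kept, r columns NULL.
- l row (part_id=2, tag=JV): matches 2 r row(s) → 2 output row(s).
- l row (part_id=7, tag=OC): no match → kept, r columns NULL.
- l row (part_id=NULL, tag=JV): no match → kept, r columns NULL.
- l row (part_id=2, tag=KW): matches 2 r row(s) → 2 output row(s).
- plus 1 unmatched r row(s), each kept with NULL l columns.
Total: 5 matched + 5 padded = 10 rows.

10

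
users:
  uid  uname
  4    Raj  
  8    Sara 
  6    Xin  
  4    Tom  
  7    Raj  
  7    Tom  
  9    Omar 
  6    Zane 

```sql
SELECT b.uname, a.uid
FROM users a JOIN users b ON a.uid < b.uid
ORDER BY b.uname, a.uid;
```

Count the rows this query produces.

INNER JOIN keeps only pairs where the ON condition holds.
Matching on a.uid < b.uid.
- a[0] uid=4 → 6 match(es) in b → 6 row(s).
- a[1] uid=8 → 1 match(es) in b → 1 row(s).
- a[2] uid=6 → 4 match(es) in b → 4 row(s).
- a[3] uid=4 → 6 match(es) in b → 6 row(s).
- a[4] uid=7 → 2 match(es) in b → 2 row(s).
- a[5] uid=7 → 2 match(es) in b → 2 row(s).
- a[6] uid=9 → no match; dropped.
- a[7] uid=6 → 4 match(es) in b → 4 row(s).
Total: 25 rows.

25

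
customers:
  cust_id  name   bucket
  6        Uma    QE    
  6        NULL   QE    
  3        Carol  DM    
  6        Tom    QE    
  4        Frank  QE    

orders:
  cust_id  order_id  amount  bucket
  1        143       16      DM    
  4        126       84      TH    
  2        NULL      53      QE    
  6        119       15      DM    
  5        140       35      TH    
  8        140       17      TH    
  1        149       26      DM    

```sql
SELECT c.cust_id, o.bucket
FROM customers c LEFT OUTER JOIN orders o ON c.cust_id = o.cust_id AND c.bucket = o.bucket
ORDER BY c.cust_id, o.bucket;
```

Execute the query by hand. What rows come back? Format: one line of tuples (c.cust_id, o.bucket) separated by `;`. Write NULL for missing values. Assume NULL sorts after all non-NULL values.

LEFT JOIN keeps every row from `customers`; unmatched rows get NULL for `orders`'s columns.
Matching on c.cust_id = o.cust_id AND c.bucket = o.bucket.
- c (cust_id=6, bucket=QE) has no partner → padded with NULL.
- c (cust_id=6, bucket=QE) has no partner → padded with NULL.
- c (cust_id=3, bucket=DM) has no partner → padded with NULL.
- c (cust_id=6, bucket=QE) has no partner → padded with NULL.
- c (cust_id=4, bucket=QE) has no partner → padded with NULL.
After projecting and ordering:
c.cust_id | o.bucket
3 | NULL
4 | NULL
6 | NULL
6 | NULL
6 | NULL

(3, NULL); (4, NULL); (6, NULL); (6, NULL); (6, NULL)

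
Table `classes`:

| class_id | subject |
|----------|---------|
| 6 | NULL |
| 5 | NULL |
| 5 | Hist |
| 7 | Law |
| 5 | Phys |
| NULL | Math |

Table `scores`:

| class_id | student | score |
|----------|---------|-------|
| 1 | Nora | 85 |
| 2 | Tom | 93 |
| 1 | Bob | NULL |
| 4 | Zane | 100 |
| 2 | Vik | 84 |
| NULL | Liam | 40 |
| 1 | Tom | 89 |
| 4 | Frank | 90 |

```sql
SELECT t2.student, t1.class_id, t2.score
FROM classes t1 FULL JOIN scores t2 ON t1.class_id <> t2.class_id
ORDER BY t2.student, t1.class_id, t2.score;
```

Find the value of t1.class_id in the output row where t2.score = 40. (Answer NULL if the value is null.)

NULL

FULL OUTER JOIN keeps every row from both sides; unmatched rows get NULL for the other side's columns.
Matching on t1.class_id <> t2.class_id. A NULL in a compared column never satisfies the condition.
- class_id=6: 7 matching t2 row(s), so 7 row(s) emitted.
- class_id=5: 7 matching t2 row(s), so 7 row(s) emitted.
- class_id=5: 7 matching t2 row(s), so 7 row(s) emitted.
- class_id=7: 7 matching t2 row(s), so 7 row(s) emitted.
- class_id=5: 7 matching t2 row(s), so 7 row(s) emitted.
- class_id=NULL: no t2 row matches, row kept with t2 columns NULL.
- 1 t2 row(s) had no t1 match → kept, t1 columns NULL.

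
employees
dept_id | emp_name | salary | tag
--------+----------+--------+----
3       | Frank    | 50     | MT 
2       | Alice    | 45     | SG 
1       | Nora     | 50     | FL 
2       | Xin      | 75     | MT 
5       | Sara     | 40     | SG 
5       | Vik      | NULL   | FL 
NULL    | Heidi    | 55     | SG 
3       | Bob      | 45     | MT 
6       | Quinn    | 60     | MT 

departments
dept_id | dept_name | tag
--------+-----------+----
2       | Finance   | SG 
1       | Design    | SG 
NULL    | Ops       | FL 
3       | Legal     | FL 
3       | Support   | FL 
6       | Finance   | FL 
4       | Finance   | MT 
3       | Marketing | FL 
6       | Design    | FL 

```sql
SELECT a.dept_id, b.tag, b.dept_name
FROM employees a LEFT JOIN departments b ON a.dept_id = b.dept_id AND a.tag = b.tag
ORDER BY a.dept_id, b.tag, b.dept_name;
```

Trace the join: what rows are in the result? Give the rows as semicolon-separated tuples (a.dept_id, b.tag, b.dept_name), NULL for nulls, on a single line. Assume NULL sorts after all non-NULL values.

(1, NULL, NULL); (2, SG, Finance); (2, NULL, NULL); (3, NULL, NULL); (3, NULL, NULL); (5, NULL, NULL); (5, NULL, NULL); (6, NULL, NULL); (NULL, NULL, NULL)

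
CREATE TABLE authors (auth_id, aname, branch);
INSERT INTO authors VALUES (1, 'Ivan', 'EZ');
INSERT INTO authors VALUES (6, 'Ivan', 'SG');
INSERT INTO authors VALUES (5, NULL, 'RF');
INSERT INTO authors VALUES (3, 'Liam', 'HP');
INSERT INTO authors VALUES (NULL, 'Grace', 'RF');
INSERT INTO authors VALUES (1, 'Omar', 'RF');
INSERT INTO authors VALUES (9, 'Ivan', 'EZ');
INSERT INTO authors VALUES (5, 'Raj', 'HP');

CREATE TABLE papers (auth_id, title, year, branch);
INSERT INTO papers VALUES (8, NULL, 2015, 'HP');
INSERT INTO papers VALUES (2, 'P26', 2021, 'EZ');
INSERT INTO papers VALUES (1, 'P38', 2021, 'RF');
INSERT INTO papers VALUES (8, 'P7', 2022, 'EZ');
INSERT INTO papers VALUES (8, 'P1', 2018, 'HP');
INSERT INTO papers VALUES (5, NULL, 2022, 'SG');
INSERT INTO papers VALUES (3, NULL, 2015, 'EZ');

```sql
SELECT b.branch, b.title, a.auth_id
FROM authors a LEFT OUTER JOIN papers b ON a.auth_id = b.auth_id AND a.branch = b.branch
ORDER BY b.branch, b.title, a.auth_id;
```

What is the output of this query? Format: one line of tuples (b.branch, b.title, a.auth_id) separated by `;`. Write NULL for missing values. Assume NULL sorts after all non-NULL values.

LEFT JOIN keeps every row from `authors`; unmatched rows get NULL for `papers`'s columns.
Matching on a.auth_id = b.auth_id AND a.branch = b.branch. A NULL in a compared column never satisfies the condition.
Matched pairs: 1; unmatched a rows kept: 7.

(RF, P38, 1); (NULL, NULL, 1); (NULL, NULL, 3); (NULL, NULL, 5); (NULL, NULL, 5); (NULL, NULL, 6); (NULL, NULL, 9); (NULL, NULL, NULL)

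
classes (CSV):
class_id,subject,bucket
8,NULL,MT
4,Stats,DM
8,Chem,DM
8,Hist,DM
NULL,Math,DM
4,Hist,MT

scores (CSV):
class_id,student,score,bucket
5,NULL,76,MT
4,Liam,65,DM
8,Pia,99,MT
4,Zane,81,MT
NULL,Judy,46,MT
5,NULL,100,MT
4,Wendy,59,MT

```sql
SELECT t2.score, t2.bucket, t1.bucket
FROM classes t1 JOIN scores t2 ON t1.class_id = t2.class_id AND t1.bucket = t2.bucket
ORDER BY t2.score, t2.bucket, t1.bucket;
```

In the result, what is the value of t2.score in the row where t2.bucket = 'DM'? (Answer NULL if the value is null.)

65

INNER JOIN keeps only pairs where the ON condition holds.
Matching on t1.class_id = t2.class_id AND t1.bucket = t2.bucket. A NULL in a compared column never satisfies the condition.
- t1[0] class_id=8, bucket=MT → 1 match(es) in t2 → 1 row(s).
- t1[1] class_id=4, bucket=DM → 1 match(es) in t2 → 1 row(s).
- t1[2] class_id=8, bucket=DM → no match; dropped.
- t1[3] class_id=8, bucket=DM → no match; dropped.
- t1[4] class_id=NULL, bucket=DM → no match; dropped.
- t1[5] class_id=4, bucket=MT → 2 match(es) in t2 → 2 row(s).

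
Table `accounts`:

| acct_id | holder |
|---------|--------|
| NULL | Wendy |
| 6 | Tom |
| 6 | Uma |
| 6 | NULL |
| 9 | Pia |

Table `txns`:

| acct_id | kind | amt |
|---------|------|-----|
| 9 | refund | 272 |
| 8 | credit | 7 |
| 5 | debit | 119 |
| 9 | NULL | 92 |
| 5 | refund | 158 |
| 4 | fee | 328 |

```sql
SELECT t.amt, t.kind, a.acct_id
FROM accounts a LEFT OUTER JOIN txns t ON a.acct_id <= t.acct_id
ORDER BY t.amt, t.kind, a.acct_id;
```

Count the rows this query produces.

12

LEFT JOIN keeps every row from `accounts`; unmatched rows get NULL for `txns`'s columns.
Matching on a.acct_id <= t.acct_id. A NULL in a compared column never satisfies the condition.
- a (acct_id=NULL) has no partner → padded with NULL.
- a (acct_id=6) pairs with 3 row(s) of t.
- a (acct_id=6) pairs with 3 row(s) of t.
- a (acct_id=6) pairs with 3 row(s) of t.
- a (acct_id=9) pairs with 2 row(s) of t.
Total: 11 matched + 1 padded = 12 rows.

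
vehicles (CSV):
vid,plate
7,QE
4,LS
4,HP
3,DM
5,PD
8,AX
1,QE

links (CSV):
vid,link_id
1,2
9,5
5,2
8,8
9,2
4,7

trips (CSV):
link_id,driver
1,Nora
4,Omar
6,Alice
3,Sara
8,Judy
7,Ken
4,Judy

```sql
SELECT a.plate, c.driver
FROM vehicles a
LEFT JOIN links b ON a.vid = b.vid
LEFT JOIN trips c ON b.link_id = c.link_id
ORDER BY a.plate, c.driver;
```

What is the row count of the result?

Evaluate left to right. First `vehicles a LEFT JOIN links b` on vid: 7 row(s).
Then LEFT JOIN `trips c` on link_id: each of those 7 rows is kept; rows whose b.link_id has no match in c get NULL for c's columns.
Result: 7 row(s).

7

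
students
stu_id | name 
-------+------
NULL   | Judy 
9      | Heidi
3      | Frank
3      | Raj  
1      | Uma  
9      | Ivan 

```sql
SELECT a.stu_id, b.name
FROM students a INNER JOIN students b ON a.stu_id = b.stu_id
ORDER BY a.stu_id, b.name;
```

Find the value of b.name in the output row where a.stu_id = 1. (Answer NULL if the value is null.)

Uma

INNER JOIN keeps only pairs where the ON condition holds.
Matching on a.stu_id = b.stu_id. A NULL in a compared column never satisfies the condition.
- a row (stu_id=NULL): no match → dropped.
- a row (stu_id=9): matches 2 b row(s) → 2 output row(s).
- a row (stu_id=3): matches 2 b row(s) → 2 output row(s).
- a row (stu_id=3): matches 2 b row(s) → 2 output row(s).
- a row (stu_id=1): matches 1 b row(s) → 1 output row(s).
- a row (stu_id=9): matches 2 b row(s) → 2 output row(s).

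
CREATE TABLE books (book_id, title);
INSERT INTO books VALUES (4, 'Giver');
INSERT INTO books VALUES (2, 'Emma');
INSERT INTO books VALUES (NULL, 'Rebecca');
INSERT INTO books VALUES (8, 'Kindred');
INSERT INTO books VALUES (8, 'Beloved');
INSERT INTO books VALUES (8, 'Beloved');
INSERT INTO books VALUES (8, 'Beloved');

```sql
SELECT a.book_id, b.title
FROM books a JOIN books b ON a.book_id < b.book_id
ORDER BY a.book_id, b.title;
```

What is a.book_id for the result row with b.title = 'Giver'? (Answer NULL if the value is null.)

INNER JOIN keeps only pairs where the ON condition holds.
Matching on a.book_id < b.book_id. A NULL in a compared column never satisfies the condition.
Matched pairs: 9.

2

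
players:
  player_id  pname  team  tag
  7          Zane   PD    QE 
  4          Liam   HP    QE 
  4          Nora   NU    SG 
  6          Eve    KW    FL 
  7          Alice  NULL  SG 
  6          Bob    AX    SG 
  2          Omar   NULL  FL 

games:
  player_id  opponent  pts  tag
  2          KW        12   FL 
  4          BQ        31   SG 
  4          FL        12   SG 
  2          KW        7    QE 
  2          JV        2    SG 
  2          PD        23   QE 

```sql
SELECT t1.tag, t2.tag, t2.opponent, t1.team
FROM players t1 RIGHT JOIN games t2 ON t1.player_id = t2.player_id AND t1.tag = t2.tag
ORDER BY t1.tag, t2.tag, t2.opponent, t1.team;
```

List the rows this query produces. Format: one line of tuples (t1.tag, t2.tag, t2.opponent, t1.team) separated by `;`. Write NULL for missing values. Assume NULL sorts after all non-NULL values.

(FL, FL, KW, NULL); (SG, SG, BQ, NU); (SG, SG, FL, NU); (NULL, QE, KW, NULL); (NULL, QE, PD, NULL); (NULL, SG, JV, NULL)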